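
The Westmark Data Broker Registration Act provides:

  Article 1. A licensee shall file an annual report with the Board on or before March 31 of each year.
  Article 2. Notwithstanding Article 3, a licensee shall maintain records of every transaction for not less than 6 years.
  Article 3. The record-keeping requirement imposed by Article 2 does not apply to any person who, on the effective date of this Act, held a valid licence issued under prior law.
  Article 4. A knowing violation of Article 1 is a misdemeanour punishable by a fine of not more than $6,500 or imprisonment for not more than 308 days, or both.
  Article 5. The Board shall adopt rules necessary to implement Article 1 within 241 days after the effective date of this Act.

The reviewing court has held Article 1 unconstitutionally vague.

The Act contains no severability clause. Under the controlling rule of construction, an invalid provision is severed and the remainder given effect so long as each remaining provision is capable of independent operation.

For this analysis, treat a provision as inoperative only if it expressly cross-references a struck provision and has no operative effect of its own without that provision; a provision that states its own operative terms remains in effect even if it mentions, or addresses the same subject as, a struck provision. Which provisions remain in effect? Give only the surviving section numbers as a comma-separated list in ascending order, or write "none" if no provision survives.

2, 3

Article 1 is struck. Article 4 operates only by reference to Article 1, so it falls with Article 1. Article 5 merely fixes the rulemaking mandate for Article 1; with Article 1 gone it has nothing to operate on and falls away. With no severability clause, the stated default rule severs what cannot stand and enforces each remaining provision that can operate on its own. The provisions still in force are Article 2 and Article 3.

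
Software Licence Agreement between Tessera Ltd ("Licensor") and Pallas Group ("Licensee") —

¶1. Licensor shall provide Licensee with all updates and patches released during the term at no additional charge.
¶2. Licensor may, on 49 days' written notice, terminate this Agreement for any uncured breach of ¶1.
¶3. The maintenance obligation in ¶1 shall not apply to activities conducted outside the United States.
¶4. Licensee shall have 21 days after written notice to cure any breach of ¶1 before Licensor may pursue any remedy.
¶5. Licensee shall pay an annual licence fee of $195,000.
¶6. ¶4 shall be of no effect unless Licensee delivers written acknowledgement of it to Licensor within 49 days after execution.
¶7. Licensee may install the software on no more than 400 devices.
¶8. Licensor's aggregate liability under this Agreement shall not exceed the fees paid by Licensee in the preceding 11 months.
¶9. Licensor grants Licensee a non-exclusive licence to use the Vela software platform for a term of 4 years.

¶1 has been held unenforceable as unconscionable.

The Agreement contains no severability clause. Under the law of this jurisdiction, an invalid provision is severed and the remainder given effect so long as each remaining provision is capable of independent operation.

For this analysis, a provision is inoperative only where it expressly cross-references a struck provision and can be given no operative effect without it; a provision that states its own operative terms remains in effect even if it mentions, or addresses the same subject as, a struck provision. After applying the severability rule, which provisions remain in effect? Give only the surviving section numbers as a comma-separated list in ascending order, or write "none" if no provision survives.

¶1 is struck. ¶2 operates only by reference to ¶1, so it falls with ¶1. ¶3 does nothing except set the carve-out from the maintenance obligation by reference to ¶1; with ¶1 gone it has no independent effect and is inoperative. ¶4 operates only by reference to ¶1, so it falls with ¶1. The only function of ¶6 is the acknowledgement condition for ¶4, so it cannot stand once ¶4 is removed. With no severability clause, the stated default rule severs what cannot stand and enforces each remaining provision that can operate on its own. The provisions still in force are ¶5, ¶7, ¶8, and ¶9.

5, 7, 8, 9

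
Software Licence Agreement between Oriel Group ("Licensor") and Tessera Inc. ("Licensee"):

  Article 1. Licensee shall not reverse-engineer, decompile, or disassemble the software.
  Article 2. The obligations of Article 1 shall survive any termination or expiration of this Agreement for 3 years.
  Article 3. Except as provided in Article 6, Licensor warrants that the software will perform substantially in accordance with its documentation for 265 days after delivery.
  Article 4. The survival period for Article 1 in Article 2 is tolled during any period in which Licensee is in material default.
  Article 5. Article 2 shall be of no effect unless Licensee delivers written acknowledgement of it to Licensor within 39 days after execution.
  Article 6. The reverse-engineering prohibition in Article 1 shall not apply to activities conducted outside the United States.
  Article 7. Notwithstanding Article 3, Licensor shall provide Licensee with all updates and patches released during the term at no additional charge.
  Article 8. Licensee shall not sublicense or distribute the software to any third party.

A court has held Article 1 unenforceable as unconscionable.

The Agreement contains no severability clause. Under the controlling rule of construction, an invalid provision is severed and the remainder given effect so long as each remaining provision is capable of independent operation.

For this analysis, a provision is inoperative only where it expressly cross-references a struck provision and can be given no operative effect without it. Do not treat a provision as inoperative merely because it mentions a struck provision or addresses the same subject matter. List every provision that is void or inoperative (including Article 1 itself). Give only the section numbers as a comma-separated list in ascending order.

Article 1 is struck. Article 2 operates only by reference to Article 1, so it falls with Article 1. Article 6 does nothing except set the carve-out from the reverse-engineering prohibition by reference to Article 1; with Article 1 gone it has no independent effect and is inoperative. Article 4 does nothing except set the tolling of the survival period for Article 1 by reference to Article 2; with Article 2 gone it has no independent effect and is inoperative. Article 5 operates only by reference to Article 2, so it falls with Article 2. Article 3 mentions Article 6 but its own obligation stands independently of Article 6, so Article 3 is not affected. Under the stated default rule, only provisions that cannot operate independently fall away; the rest are enforced. The provisions still in force are Article 3, Article 7, and Article 8.

1, 2, 4, 5, 6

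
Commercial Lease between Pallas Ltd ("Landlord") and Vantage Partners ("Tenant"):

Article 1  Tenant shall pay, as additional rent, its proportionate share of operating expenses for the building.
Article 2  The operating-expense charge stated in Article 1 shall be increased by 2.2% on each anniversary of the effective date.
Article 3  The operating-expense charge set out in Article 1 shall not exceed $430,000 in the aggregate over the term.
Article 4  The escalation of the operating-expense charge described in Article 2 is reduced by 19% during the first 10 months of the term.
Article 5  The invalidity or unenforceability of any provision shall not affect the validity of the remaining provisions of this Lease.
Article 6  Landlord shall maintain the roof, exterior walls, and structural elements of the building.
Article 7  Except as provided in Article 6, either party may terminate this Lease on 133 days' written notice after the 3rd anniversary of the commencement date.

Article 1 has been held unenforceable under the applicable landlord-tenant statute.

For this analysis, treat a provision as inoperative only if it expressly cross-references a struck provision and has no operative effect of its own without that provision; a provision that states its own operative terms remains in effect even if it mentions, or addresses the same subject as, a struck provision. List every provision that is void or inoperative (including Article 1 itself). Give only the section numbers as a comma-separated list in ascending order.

Article 1 is struck. The whole of Article 2 is the escalation of the operating-expense charge, defined by reference to Article 1, so Article 2 cannot stand once Article 1 is removed. Article 3 operates only by reference to Article 1, so it falls with Article 1. The whole of Article 4 is the introductory reduction to the escalation of the operating-expense charge, defined by reference to Article 2, so Article 4 cannot stand once Article 2 is removed. Article 5 is a severability clause and preserves every provision that can still be given independent effect. That leaves Article 5, Article 6, and Article 7 in effect.

1, 2, 3, 4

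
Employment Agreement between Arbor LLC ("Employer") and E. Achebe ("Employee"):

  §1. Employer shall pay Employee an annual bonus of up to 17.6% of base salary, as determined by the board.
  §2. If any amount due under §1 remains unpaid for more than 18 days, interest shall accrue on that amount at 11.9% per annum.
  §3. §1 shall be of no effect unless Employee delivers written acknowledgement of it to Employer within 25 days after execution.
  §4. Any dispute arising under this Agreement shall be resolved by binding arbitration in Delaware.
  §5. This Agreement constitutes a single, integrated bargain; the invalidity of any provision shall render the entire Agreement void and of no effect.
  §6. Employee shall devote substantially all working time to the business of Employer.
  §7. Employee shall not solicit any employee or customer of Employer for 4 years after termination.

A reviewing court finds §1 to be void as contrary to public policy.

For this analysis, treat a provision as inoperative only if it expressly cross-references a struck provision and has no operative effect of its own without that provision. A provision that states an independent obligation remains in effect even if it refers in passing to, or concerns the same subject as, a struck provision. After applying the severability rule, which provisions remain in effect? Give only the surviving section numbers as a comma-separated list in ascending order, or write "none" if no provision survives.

§1 is struck. §2 does nothing except set the default interest on the annual bonus by reference to §1; with §1 gone it has no independent effect and is inoperative. §3 merely fixes the acknowledgement condition for §1; with §1 gone it has nothing to operate on and falls away. §5 provides that the Agreement is not severable, so the invalidity of any one provision voids the entire Agreement. No provision of the Agreement survives.

none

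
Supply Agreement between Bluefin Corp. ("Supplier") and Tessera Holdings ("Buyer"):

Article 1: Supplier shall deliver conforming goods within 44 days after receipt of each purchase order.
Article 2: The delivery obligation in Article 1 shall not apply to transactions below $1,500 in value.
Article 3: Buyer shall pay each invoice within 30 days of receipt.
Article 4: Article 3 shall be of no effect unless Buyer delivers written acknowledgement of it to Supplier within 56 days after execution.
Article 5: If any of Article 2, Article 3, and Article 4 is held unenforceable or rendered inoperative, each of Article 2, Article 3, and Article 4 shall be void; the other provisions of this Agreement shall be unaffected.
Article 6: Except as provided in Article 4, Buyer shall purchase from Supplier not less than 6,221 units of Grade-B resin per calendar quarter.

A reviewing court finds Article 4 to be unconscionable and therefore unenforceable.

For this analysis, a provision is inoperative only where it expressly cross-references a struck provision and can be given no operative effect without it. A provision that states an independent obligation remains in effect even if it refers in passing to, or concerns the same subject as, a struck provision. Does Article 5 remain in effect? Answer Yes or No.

Article 4 is struck. Although Article 6 refers to Article 4, its operative terms do not depend on Article 4, so it remains in effect. Nothing else in the Agreement is defined by reference to Article 4. Article 5 declares Article 2, Article 3, and Article 4 mutually dependent; since one of them has fallen, all of them are of no effect. That brings down Article 2 and Article 3 as well. The remainder continues in force under Article 5. The provisions still in force are Article 1, Article 5, and Article 6. Article 5 is among the surviving provisions, so the answer is yes.

Yes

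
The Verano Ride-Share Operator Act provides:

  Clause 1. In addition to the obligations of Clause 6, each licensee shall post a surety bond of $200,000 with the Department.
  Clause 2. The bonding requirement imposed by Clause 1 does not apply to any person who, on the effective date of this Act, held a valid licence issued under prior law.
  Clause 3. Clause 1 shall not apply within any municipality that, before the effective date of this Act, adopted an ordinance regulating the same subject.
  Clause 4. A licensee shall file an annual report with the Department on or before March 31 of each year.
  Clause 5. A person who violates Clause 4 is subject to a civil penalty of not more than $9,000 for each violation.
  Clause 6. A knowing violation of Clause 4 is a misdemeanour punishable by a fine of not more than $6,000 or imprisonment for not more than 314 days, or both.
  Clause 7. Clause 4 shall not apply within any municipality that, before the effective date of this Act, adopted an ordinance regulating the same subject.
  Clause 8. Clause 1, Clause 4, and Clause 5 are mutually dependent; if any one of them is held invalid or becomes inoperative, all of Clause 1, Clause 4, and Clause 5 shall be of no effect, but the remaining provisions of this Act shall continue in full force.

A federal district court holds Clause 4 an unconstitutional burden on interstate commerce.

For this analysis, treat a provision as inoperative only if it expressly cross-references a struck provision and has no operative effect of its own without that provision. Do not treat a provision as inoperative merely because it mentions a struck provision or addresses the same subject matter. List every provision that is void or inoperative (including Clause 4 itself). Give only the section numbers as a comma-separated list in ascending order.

Clause 4 is struck. Clause 5 has no operative effect of its own apart from Clause 4 and is therefore inoperative. Clause 6 has no operative effect of its own apart from Clause 4 and is therefore inoperative. Clause 7 operates only by reference to Clause 4, so it falls with Clause 4. Clause 8 declares Clause 1, Clause 4, and Clause 5 mutually dependent; since one of them has fallen, all of them are of no effect. That brings down Clause 1 as well. Clause 2 and Clause 3 in turn depend solely on a provision now struck and likewise fall. The remainder continues in force under Clause 8. Only Clause 8 remains in effect.

1, 2, 3, 4, 5, 6, 7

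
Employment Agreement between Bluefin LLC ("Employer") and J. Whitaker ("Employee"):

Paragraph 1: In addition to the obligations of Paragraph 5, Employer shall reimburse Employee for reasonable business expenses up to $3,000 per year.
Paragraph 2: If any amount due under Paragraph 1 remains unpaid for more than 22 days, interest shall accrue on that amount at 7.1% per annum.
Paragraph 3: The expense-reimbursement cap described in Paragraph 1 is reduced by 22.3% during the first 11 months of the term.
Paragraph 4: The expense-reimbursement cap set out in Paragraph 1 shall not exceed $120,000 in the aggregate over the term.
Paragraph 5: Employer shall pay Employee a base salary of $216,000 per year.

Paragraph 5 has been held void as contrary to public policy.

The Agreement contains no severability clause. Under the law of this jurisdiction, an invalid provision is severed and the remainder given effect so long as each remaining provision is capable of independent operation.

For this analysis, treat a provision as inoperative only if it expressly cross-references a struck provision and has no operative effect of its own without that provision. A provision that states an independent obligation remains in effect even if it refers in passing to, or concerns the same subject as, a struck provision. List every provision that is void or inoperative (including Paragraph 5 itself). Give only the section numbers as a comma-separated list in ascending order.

Paragraph 5 is struck. Although Paragraph 1 refers to Paragraph 5, its operative terms do not depend on Paragraph 5, so it remains in effect. Nothing else in the Agreement is defined by reference to Paragraph 5. Under the stated default rule, only provisions that cannot operate independently fall away; the rest are enforced. Paragraph 1, Paragraph 2, Paragraph 3, and Paragraph 4 remain in effect.

5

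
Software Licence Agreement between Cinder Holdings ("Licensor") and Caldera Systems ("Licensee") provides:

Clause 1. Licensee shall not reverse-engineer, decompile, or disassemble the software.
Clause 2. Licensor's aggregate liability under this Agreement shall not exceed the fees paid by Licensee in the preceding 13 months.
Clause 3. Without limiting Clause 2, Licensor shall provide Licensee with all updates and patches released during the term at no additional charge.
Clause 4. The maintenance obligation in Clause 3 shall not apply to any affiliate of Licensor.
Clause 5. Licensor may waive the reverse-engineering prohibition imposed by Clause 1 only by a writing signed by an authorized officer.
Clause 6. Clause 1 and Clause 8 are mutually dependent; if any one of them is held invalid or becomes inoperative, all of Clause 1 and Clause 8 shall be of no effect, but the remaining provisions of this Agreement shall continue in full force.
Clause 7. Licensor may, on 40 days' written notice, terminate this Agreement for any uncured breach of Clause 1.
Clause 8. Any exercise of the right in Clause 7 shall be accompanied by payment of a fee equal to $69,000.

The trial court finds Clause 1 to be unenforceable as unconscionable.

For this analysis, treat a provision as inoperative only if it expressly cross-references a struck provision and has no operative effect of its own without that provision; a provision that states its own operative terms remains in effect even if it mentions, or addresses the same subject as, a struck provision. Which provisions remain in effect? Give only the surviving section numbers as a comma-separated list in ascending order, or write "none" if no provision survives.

Clause 1 is struck. Clause 5 merely fixes the waiver condition for Clause 1; with Clause 1 gone it has nothing to operate on and falls away. Clause 7 operates only by reference to Clause 1, so it falls with Clause 1. Clause 8 merely fixes the exercise fee for Clause 7; with Clause 7 gone it has nothing to operate on and falls away. Clause 6 declares Clause 1 and Clause 8 mutually dependent; since one of them has fallen, all of them are of no effect. The remainder continues in force under Clause 6. The provisions still in force are Clause 2, Clause 3, Clause 4, and Clause 6.

2, 3, 4, 6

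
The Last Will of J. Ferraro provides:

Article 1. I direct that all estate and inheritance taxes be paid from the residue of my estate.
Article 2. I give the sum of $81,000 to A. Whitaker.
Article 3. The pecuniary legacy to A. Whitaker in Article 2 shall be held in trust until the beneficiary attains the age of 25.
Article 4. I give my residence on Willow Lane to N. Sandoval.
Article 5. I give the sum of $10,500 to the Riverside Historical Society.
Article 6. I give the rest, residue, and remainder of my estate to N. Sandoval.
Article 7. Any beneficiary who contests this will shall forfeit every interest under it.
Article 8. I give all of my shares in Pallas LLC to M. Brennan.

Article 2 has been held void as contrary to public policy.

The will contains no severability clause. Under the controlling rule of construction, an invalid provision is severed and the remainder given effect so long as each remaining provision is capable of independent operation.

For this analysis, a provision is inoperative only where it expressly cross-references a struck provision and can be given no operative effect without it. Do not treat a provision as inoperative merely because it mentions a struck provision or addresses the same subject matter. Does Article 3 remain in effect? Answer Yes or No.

Article 2 is struck. Article 3 has no operative effect of its own apart from Article 2 and is therefore inoperative. With no severability clause, the stated default rule severs what cannot stand and enforces each remaining provision that can operate on its own. The provisions still in force are Article 1, Article 4, Article 5, Article 6, Article 7, and Article 8. Article 3 is among the inoperative provisions, so the answer is no.

No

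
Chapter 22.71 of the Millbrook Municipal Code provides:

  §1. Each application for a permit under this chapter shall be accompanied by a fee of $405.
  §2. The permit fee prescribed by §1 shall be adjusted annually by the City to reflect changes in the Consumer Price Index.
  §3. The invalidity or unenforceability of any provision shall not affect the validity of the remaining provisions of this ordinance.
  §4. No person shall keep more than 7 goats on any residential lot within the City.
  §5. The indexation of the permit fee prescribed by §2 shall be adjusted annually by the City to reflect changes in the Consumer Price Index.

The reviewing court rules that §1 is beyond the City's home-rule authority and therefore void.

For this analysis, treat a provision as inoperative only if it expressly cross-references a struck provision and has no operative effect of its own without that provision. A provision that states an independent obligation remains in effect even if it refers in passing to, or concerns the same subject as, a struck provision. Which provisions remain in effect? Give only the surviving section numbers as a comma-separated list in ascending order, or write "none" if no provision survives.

3, 4

§1 is struck. The whole of §2 is the indexation of the permit fee, defined by reference to §1, so §2 cannot stand once §1 is removed. The whole of §5 is the indexation of the indexation of the permit fee, defined by reference to §2, so §5 cannot stand once §2 is removed. §3 is a severability clause and preserves every provision that can still be given independent effect. That leaves §3 and §4 in effect.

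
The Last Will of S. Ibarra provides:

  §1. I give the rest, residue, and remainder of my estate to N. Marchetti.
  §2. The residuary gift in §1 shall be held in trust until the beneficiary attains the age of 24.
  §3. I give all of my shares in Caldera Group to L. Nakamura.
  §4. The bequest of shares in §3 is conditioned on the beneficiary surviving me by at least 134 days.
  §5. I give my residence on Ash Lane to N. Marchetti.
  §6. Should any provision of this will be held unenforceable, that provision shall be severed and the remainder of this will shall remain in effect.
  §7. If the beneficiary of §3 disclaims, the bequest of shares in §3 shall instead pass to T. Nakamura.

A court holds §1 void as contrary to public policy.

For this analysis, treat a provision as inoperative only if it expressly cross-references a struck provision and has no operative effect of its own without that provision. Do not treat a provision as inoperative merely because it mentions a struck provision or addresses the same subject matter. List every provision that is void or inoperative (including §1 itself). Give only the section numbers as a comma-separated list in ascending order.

§1 is struck. §2 merely fixes the trust for §1; with §1 gone it has nothing to operate on and falls away. §6 is a severability clause and preserves every provision that can still be given independent effect. The provisions still in force are §3, §4, §5, §6, and §7.

1, 2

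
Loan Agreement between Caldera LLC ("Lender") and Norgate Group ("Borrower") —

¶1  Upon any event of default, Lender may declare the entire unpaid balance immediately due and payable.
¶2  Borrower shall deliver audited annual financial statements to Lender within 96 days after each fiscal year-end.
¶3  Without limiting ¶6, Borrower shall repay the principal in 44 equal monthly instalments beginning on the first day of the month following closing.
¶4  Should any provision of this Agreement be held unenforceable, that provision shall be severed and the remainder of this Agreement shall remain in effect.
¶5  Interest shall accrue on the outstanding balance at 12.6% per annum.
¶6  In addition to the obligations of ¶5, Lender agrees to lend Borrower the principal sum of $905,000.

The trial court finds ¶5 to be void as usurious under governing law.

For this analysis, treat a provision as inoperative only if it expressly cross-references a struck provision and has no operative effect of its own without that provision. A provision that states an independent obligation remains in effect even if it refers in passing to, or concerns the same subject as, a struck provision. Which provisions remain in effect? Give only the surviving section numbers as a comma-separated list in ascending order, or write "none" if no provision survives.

1, 2, 3, 4, 6

¶5 is struck. ¶6 mentions ¶5 but its own obligation stands independently of ¶5, so ¶6 is not affected. Nothing else in the Agreement is defined by reference to ¶5. Under the severability clause in ¶4, the remaining provisions continue in force. ¶1, ¶2, ¶3, ¶4, and ¶6 remain in effect.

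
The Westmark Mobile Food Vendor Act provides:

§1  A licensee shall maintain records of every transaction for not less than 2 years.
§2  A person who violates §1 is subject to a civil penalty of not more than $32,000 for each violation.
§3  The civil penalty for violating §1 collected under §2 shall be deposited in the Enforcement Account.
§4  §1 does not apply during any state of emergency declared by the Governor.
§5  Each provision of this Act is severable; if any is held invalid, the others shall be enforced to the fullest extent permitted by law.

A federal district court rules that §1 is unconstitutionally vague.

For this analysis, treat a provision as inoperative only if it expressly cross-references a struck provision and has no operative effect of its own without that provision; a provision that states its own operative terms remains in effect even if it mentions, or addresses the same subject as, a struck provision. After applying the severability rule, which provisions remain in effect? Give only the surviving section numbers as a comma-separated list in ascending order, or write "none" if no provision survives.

5

§1 is struck. §2 has no operative effect of its own apart from §1 and is therefore inoperative. The only function of §4 is the emergency suspension of §1, so it cannot stand once §1 is removed. §3 operates only by reference to §2, so it falls with §2. §5 is a severability clause and preserves every provision that can still be given independent effect. Only §5 remains in effect.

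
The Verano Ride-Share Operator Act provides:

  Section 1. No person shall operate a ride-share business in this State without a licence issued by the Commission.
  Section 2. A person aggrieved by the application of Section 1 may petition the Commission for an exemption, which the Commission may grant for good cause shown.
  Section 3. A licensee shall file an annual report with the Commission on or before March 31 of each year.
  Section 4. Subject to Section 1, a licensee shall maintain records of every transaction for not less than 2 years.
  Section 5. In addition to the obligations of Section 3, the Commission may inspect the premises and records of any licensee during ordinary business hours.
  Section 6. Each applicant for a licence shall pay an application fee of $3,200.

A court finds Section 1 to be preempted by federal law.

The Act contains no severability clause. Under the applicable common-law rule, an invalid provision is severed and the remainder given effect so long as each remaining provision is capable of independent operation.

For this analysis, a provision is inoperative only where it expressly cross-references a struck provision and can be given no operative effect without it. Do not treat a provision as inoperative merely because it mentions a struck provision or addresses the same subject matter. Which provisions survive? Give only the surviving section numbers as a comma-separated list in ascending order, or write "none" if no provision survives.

3, 4, 5, 6

Section 1 is struck. Section 2 has no operative effect of its own apart from Section 1 and is therefore inoperative. Although Section 4 refers to Section 1, its operative terms do not depend on Section 1, so it remains in effect. Under the stated default rule, only provisions that cannot operate independently fall away; the rest are enforced. That leaves Section 3, Section 4, Section 5, and Section 6 in effect.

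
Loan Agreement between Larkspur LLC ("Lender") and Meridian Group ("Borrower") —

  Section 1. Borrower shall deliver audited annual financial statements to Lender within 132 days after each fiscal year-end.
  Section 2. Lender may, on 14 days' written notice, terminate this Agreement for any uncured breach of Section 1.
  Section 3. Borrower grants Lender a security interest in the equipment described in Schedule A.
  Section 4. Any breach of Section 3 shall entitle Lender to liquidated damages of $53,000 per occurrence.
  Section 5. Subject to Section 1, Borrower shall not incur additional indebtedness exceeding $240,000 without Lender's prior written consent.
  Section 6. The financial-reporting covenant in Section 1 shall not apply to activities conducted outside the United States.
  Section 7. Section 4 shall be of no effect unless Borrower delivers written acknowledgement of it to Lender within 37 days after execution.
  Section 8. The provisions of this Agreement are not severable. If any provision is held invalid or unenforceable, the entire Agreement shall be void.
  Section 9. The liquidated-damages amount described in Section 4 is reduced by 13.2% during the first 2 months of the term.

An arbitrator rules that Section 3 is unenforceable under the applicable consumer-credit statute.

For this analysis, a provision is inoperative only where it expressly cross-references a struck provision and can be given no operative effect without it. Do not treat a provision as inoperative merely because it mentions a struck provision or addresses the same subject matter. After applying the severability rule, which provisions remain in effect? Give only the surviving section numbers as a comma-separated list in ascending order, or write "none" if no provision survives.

none

Section 3 is struck. Section 4 has no operative effect of its own apart from Section 3 and is therefore inoperative. Section 7 has no operative effect of its own apart from Section 4 and is therefore inoperative. Section 9 operates only by reference to Section 4, so it falls with Section 4. Section 8 provides that the Agreement is not severable, so the invalidity of any one provision voids the entire Agreement. No provision of the Agreement survives.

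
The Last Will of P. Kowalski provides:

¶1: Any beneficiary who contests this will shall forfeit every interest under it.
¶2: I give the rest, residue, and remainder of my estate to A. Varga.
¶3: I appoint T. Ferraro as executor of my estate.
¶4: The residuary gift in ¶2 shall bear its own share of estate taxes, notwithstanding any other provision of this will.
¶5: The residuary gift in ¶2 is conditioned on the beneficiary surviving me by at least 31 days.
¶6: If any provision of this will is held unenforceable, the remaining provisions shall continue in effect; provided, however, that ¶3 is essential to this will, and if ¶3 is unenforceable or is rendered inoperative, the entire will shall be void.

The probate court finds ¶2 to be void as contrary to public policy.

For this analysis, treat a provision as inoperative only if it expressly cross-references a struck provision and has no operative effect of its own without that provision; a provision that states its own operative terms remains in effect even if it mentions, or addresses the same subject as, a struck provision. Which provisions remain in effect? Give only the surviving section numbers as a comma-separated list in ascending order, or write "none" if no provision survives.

1, 3, 6

¶2 is struck. ¶4 merely fixes the tax charge on ¶2; with ¶2 gone it has nothing to operate on and falls away. The only function of ¶5 is the survivorship condition on ¶2, so it cannot stand once ¶2 is removed. ¶6 makes ¶3 an essential term, but ¶3 is unaffected, so the severability proviso in ¶6 preserves the remaining provisions. The provisions still in force are ¶1, ¶3, and ¶6.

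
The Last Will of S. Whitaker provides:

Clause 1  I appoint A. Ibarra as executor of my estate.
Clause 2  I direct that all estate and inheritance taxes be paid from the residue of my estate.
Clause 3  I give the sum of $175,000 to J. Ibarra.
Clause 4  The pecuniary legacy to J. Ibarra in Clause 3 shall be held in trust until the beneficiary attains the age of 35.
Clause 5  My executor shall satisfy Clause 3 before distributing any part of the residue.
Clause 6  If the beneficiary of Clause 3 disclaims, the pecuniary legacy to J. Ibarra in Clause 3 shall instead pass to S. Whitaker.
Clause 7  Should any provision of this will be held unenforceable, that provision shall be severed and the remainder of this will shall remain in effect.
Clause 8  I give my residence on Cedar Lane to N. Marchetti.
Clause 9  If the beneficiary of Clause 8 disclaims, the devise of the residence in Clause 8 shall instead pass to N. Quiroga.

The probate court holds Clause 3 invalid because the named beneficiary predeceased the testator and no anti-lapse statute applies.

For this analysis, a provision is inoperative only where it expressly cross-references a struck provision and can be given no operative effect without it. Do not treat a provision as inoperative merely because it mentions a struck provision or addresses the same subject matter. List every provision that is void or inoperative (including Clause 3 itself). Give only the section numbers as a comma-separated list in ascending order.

3, 4, 5, 6

Clause 3 is struck. Clause 4 merely fixes the trust for Clause 3; with Clause 3 gone it has nothing to operate on and falls away. Clause 5 merely fixes the priority direction for Clause 3; with Clause 3 gone it has nothing to operate on and falls away. The only function of Clause 6 is the alternative disposition for Clause 3, so it cannot stand once Clause 3 is removed. Clause 7 is a severability clause and preserves every provision that can still be given independent effect. That leaves Clause 1, Clause 2, Clause 7, Clause 8, and Clause 9 in effect.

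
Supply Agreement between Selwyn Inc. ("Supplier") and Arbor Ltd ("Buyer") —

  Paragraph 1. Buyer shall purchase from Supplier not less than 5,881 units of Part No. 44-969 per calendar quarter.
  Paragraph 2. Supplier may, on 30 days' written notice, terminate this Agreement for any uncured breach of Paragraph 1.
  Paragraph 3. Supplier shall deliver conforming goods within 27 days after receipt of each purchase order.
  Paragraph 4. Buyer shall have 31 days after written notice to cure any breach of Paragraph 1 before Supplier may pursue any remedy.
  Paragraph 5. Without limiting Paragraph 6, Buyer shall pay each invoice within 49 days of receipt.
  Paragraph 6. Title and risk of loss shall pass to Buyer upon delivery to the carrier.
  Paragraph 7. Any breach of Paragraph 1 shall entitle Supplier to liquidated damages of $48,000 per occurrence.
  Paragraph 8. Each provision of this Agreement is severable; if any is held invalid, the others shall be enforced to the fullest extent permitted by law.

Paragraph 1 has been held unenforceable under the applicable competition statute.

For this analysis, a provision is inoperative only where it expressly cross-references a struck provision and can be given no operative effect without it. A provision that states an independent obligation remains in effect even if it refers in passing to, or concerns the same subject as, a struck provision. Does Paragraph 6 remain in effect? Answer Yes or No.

Paragraph 1 is struck. Paragraph 2 has no operative effect of its own apart from Paragraph 1 and is therefore inoperative. Paragraph 4 merely fixes the cure period for breach of Paragraph 1; with Paragraph 1 gone it has nothing to operate on and falls away. Paragraph 7 does nothing except set the liquidated-damages amount by reference to Paragraph 1; with Paragraph 1 gone it has no independent effect and is inoperative. Under the severability clause in Paragraph 8, the remaining provisions continue in force. That leaves Paragraph 3, Paragraph 5, Paragraph 6, and Paragraph 8 in effect. Paragraph 6 is among the surviving provisions, so the answer is yes.

Yes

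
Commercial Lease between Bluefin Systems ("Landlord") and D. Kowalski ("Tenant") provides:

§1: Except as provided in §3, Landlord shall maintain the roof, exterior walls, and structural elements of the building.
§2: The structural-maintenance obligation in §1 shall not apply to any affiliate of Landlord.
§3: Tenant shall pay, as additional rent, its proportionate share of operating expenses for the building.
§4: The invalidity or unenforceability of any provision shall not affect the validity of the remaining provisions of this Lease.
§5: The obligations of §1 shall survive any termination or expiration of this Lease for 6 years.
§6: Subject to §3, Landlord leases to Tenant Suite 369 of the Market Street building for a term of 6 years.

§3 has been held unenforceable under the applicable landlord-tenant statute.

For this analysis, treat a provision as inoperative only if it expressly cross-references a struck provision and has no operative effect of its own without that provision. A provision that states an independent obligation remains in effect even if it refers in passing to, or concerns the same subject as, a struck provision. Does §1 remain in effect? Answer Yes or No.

§3 is struck. Although §1 refers to §3, its operative terms do not depend on §3, so it remains in effect. Although §6 refers to §3, its operative terms do not depend on §3, so it remains in effect. No other provision's operative terms depend on §3. Under the severability clause in §4, the remaining provisions continue in force. §1, §2, §4, §5, and §6 remain in effect. §1 is among the surviving provisions, so the answer is yes.

Yes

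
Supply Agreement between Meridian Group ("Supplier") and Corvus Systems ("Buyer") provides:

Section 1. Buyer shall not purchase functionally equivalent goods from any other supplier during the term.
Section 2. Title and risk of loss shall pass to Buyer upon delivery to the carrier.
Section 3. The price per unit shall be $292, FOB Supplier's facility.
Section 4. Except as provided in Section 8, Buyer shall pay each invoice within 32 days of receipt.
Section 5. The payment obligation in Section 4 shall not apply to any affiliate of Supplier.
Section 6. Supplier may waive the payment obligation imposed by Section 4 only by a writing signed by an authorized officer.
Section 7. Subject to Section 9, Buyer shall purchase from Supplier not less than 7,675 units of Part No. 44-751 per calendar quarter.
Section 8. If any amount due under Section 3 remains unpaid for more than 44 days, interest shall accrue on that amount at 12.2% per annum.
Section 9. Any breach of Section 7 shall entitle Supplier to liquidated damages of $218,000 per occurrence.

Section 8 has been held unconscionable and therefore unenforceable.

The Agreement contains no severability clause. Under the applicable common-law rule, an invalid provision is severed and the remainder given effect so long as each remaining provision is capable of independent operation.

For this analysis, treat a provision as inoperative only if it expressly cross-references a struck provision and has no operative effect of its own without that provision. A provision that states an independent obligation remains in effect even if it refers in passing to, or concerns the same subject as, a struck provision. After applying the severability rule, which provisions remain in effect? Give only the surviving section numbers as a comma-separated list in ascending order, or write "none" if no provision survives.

1, 2, 3, 4, 5, 6, 7, 9

Section 8 is struck. Section 4 mentions Section 8 but its own obligation stands independently of Section 8, so Section 4 is not affected. Nothing else in the Agreement is defined by reference to Section 8. Under the stated default rule, only provisions that cannot operate independently fall away; the rest are enforced. Section 1, Section 2, Section 3, Section 4, Section 5, Section 6, Section 7, and Section 9 remain in effect.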